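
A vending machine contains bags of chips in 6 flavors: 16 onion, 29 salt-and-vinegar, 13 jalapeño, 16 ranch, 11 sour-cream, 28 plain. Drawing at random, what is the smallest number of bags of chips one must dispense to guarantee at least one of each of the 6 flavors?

103

The hardest flavor to obtain is sour-cream: we could draw every other bag of chips first — 113 − 11 = 102 bags of chips — without a single sour-cream one.
The next draw must be sour-cream, so 102 + 1 = 103.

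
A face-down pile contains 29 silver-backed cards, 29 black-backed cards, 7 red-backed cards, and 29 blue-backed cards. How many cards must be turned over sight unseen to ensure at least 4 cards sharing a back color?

13

Treat the 4 back colors as pigeonholes.
The worst case takes 3 cards of each back color without reaching 4 of any: 4 × 3 = 12.
The next card must bring some back color to 4, so 12 + 1 = 13.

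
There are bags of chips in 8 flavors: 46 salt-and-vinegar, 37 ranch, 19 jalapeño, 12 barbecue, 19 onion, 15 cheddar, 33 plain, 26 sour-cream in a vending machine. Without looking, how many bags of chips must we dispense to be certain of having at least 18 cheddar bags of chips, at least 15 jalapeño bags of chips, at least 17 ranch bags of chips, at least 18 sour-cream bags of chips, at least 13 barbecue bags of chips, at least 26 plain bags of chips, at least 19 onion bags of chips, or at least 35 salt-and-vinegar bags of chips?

Each of the 8 flavors has its own threshold; avoid all of them simultaneously.
The worst case stops just short of every target: 34 salt-and-vinegar, 16 ranch, 14 jalapeño, 12 barbecue, 18 onion, all 15 cheddar, 25 plain, 17 sour-cream — 34 + 16 + 14 + 12 + 18 + 15 + 25 + 17 = 151 bags of chips.
One more bag of chips must push some flavor to its target, so 151 + 1 = 152.

152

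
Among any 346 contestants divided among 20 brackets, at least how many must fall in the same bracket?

The 346 contestants fall into 20 brackets.
If each of the 20 brackets held at most 17, the total would be at most 20 × 17 = 340 < 346, a contradiction.
So at least one holds ⌈346/20⌉ = 18.

18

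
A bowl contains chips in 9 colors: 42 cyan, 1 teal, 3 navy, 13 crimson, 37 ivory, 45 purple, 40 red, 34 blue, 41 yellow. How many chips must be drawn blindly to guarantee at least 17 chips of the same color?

Treat the 9 colors as pigeonholes.
In the worst case we take at most 16 of each color, but all 1 teal, all 3 navy, and all 13 crimson (fewer than 16), giving 16 + 1 + 3 + 13 + 16 + 16 + 16 + 16 + 16 = 113.
One more chip then forces some color to 17, so 113 + 1 = 114.

114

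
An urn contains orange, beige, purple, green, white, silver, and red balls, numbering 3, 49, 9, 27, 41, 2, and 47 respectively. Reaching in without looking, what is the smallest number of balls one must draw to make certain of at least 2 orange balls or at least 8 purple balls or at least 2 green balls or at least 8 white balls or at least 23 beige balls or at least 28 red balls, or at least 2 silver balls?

Each of the 7 colors has its own threshold; avoid all of them simultaneously.
The worst case stops just short of every target: 1 orange, 22 beige, 7 purple, 1 green, 7 white, 1 silver, 27 red — 1 + 22 + 7 + 1 + 7 + 1 + 27 = 66 balls.
One more ball must push some color to its target, so 66 + 1 = 67.

67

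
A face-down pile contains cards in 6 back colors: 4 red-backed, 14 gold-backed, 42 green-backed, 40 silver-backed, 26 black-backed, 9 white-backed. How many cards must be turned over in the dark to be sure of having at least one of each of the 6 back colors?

The hardest back color to obtain is red-backed: we could draw every other card first — 135 − 4 = 131 cards — without a single red-backed one.
The next draw must be red-backed, so 131 + 1 = 132.

132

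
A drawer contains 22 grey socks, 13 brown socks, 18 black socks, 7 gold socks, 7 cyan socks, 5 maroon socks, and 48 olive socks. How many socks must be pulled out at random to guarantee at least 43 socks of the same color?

115

Treat the 7 colors as pigeonholes.
In the worst case we take at most 42 of each color, but all 22 grey, all 13 brown, all 18 black, all 7 gold, all 7 cyan, and all 5 maroon (fewer than 42), giving 22 + 13 + 18 + 7 + 7 + 5 + 42 = 114.
One more sock then forces some color to 43, so 114 + 1 = 115.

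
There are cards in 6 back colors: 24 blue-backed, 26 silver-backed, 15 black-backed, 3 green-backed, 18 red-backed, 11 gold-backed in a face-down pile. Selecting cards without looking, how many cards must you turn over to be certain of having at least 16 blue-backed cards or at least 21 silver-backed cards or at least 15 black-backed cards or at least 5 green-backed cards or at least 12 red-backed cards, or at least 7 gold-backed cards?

The worst case stops just short of every target: 15 blue-backed, 20 silver-backed, 14 black-backed, all 3 green-backed, 11 red-backed, 6 gold-backed — 15 + 20 + 14 + 3 + 11 + 6 = 69 cards.
One more card must push some back color to its target, so 69 + 1 = 70.

70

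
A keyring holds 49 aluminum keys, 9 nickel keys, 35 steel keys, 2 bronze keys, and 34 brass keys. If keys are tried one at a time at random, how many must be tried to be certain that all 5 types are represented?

128

The hardest type to obtain is bronze: we could draw every other key first — 129 − 2 = 127 keys — without a single bronze one.
The next draw must be bronze, so 127 + 1 = 128.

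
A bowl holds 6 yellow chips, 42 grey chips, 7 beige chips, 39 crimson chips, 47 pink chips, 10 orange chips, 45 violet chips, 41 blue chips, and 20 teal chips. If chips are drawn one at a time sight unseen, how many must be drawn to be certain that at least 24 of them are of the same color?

159

In the worst case we take at most 23 of each color, but all 6 yellow, all 7 beige, all 10 orange, and all 20 teal (fewer than 23), giving 6 + 23 + 7 + 23 + 23 + 10 + 23 + 23 + 20 = 158.
One more chip then forces some color to 24, so 158 + 1 = 159.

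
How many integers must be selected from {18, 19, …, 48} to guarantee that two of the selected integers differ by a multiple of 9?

Group the integers by remainder mod 9; there are 9 residue classes, each nonempty in this range.
Choosing one from each class (9 integers) avoids any shared remainder.
One more choice must repeat a class, so two differ by a multiple of 9. Hence 9 + 1 = 10.

10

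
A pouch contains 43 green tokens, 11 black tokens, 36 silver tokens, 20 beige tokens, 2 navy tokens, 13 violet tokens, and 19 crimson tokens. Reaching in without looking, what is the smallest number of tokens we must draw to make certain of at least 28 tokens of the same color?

120

In the worst case we take at most 27 of each color, but all 11 black, all 20 beige, all 2 navy, all 13 violet, and all 19 crimson (fewer than 27), giving 27 + 11 + 27 + 20 + 2 + 13 + 19 = 119.
One more token then forces some color to 28, so 119 + 1 = 120.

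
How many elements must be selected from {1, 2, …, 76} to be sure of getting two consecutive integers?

Partition {1, …, 76} into 38 pairs: {1,2}, {3,4}, …, {75,76}.
Choosing 38 integers — say the 38 even numbers 2, 4, …, 76 — takes one from each pair and avoids the property.
Choosing 39 forces two into the same pair by pigeonhole, and those are consecutive. So 39.

39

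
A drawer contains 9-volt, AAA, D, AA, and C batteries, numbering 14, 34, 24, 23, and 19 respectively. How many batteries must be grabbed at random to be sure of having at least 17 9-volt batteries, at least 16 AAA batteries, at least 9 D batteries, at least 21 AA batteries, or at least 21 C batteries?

The worst case stops just short of every target: all 14 9-volt, 15 AAA, 8 D, 20 AA, all 19 C — 14 + 15 + 8 + 20 + 19 = 76 batteries.
One more battery must push some type to its target, so 76 + 1 = 77.

77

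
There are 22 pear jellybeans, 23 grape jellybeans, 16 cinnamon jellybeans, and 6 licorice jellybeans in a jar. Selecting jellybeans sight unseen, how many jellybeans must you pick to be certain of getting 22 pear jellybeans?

The worst case draws every non-pear jellybean first: 23 + 16 + 6 = 45.
The next 22 draws are then forced to be pear, giving 45 + 22 = 67.

67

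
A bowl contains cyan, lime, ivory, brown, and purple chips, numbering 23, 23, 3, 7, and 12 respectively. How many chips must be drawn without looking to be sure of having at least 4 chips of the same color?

16

The worst case takes 3 chips of each color without reaching 4 of any: 5 × 3 = 15.
The next chip must bring some color to 4, so 15 + 1 = 16.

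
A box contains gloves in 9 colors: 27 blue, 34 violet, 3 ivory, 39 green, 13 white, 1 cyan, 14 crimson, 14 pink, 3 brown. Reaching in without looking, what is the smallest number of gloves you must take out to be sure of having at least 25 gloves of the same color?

121

In the worst case we take at most 24 of each color, but all 3 ivory, all 13 white, all 1 cyan, all 14 crimson, all 14 pink, and all 3 brown (fewer than 24), giving 24 + 24 + 3 + 24 + 13 + 1 + 14 + 14 + 3 = 120.
One more glove then forces some color to 25, so 120 + 1 = 121.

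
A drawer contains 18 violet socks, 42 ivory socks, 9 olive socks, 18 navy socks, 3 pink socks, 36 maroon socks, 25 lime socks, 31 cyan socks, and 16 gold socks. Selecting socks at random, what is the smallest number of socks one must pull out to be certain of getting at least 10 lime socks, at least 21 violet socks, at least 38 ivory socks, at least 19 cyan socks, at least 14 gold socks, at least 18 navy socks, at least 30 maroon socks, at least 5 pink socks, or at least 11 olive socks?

Each of the 9 colors has its own threshold; avoid all of them simultaneously.
The worst case stops just short of every target: all 18 violet, 37 ivory, all 9 olive, 17 navy, all 3 pink, 29 maroon, 9 lime, 18 cyan, 13 gold — 18 + 37 + 9 + 17 + 3 + 29 + 9 + 18 + 13 = 153 socks.
One more sock must push some color to its target, so 153 + 1 = 154.

154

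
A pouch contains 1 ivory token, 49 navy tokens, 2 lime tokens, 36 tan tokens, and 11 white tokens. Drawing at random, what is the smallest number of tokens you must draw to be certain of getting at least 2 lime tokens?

99

To avoid lime tokens as long as possible, exhaust the other 4 colors first.
The worst case draws every non-lime token first: 1 + 49 + 36 + 11 = 97.
The next 2 draws are then forced to be lime, giving 97 + 2 = 99.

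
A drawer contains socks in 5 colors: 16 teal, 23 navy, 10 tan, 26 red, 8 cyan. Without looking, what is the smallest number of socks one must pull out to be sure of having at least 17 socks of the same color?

67

In the worst case we take at most 16 of each color, but all 10 tan and all 8 cyan (fewer than 16), giving 16 + 16 + 10 + 16 + 8 = 66.
One more sock then forces some color to 17, so 66 + 1 = 67.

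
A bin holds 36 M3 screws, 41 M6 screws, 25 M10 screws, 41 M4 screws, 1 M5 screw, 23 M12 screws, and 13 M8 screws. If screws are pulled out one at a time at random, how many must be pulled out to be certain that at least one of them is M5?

The worst case draws every non-M5 screw first: 36 + 41 + 25 + 41 + 23 + 13 = 179.
The next draw is then forced to be M5, giving 179 + 1 = 180.

180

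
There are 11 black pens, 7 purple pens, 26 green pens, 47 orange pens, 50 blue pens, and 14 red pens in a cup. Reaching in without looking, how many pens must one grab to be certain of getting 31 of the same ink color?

119

Treat the 6 ink colors as pigeonholes.
In the worst case we take at most 30 of each ink color, but all 11 black, all 7 purple, all 26 green, and all 14 red (fewer than 30), giving 11 + 7 + 26 + 30 + 30 + 14 = 118.
One more pen then forces some ink color to 31, so 118 + 1 = 119.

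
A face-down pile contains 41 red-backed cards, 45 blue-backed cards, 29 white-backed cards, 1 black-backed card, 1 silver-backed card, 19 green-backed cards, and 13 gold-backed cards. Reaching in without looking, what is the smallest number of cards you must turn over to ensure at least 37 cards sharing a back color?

136

In the worst case we take at most 36 of each back color, but all 29 white-backed, all 1 black-backed, all 1 silver-backed, all 19 green-backed, and all 13 gold-backed (fewer than 36), giving 36 + 36 + 29 + 1 + 1 + 19 + 13 = 135.
One more card then forces some back color to 37, so 135 + 1 = 136.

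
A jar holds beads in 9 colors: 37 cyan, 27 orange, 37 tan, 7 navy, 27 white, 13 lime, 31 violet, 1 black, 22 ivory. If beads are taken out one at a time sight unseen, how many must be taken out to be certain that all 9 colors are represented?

202

The hardest color to obtain is black: we could draw every other bead first — 202 − 1 = 201 beads — without a single black one.
The next draw must be black, so 201 + 1 = 202.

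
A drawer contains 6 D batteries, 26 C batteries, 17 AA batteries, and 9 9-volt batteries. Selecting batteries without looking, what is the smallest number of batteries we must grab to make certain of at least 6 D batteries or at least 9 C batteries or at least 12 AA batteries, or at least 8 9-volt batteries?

32

The worst case stops just short of every target: 5 D, 8 C, 11 AA, 7 9-volt — 5 + 8 + 11 + 7 = 31 batteries.
One more battery must push some type to its target, so 31 + 1 = 32.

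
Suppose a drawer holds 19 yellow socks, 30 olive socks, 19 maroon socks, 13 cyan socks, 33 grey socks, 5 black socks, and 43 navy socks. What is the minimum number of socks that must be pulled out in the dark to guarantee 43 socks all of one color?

In the worst case we take at most 42 of each color, but all 19 yellow, all 30 olive, all 19 maroon, all 13 cyan, all 33 grey, and all 5 black (fewer than 42), giving 19 + 30 + 19 + 13 + 33 + 5 + 42 = 161.
One more sock then forces some color to 43, so 161 + 1 = 162.

162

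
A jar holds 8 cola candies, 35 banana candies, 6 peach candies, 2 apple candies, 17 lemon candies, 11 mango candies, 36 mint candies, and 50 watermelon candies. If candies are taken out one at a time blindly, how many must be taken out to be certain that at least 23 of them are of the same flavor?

In the worst case we take at most 22 of each flavor, but all 8 cola, all 6 peach, all 2 apple, all 17 lemon, and all 11 mango (fewer than 22), giving 8 + 22 + 6 + 2 + 17 + 11 + 22 + 22 = 110.
One more candy then forces some flavor to 23, so 110 + 1 = 111.

111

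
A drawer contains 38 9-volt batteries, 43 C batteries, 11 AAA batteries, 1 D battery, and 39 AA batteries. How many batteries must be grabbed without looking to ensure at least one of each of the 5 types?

132

The hardest type to obtain is D: we could draw every other battery first — 132 − 1 = 131 batteries — without a single D one.
The next draw must be D, so 131 + 1 = 132.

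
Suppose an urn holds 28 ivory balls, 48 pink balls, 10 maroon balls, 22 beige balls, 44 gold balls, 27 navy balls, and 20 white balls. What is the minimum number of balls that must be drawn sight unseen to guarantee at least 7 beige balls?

To avoid beige balls as long as possible, exhaust the other 6 colors first.
The worst case draws every non-beige ball first: 28 + 48 + 10 + 44 + 27 + 20 = 177.
The next 7 draws are then forced to be beige, giving 177 + 7 = 184.

184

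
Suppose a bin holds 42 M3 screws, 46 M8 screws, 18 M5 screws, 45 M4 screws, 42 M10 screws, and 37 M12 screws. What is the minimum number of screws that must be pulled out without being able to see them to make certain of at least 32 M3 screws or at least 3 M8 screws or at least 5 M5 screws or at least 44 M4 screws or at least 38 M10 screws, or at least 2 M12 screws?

119

The worst case stops just short of every target: 31 M3, 2 M8, 4 M5, 43 M4, 37 M10, 1 M12 — 31 + 2 + 4 + 43 + 37 + 1 = 118 screws.
One more screw must push some size to its target, so 118 + 1 = 119.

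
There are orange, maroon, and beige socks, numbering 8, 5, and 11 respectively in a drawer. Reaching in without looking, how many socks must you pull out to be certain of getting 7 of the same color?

In the worst case we take at most 6 of each color, but all 5 maroon (fewer than 6), giving 6 + 5 + 6 = 17.
One more sock then forces some color to 7, so 17 + 1 = 18.

18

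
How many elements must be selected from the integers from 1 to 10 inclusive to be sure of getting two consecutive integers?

6

Partition {1, …, 10} into 5 pairs: {1,2}, {3,4}, …, {9,10}.
Choosing 5 integers — say the 5 even numbers 2, 4, …, 10 — takes one from each pair and avoids the property.
Choosing 6 forces two into the same pair by pigeonhole, and those are consecutive. So 6.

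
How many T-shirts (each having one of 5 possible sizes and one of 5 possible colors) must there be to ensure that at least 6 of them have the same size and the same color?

126

There are 5 × 5 = 25 (size, color) combinations acting as pigeonholes.
With 25 × 5 = 125 T-shirts we could place exactly 5 in each, with no (size, color) pair reaching 6.
One more forces some (size, color) pair to hold 6, so 125 + 1 = 126.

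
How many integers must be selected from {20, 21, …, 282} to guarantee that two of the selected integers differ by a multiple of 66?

Group the integers by remainder mod 66; there are 66 residue classes, each nonempty in this range.
Choosing one from each class (66 integers) avoids any shared remainder.
One more choice must repeat a class, so two differ by a multiple of 66. Hence 66 + 1 = 67.

67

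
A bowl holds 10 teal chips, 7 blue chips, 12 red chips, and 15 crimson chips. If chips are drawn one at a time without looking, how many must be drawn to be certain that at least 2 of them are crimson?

31

The worst case draws every non-crimson chip first: 10 + 7 + 12 = 29.
The next 2 draws are then forced to be crimson, giving 29 + 2 = 31.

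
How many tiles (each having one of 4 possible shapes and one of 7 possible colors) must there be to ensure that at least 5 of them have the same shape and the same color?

There are 4 × 7 = 28 (shape, color) combinations acting as pigeonholes.
With 28 × 4 = 112 tiles we could place exactly 4 in each, with no (shape, color) pair reaching 5.
One more forces some (shape, color) pair to hold 5, so 112 + 1 = 113.

113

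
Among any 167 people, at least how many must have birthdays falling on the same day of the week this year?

24

There are 7 days of the week, which serve as the pigeonholes.
If each of the 7 days of the week held at most 23, the total would be at most 7 × 23 = 161 < 167, a contradiction.
So at least one holds ⌈167/7⌉ = 24.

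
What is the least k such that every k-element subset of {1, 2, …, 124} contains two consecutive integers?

Partition {1, …, 124} into 62 pairs: {1,2}, {3,4}, …, {123,124}.
Choosing 62 integers — say the 62 even numbers 2, 4, …, 124 — takes one from each pair and avoids the property.
Choosing 63 forces two into the same pair by pigeonhole, and those are consecutive. So 63.

63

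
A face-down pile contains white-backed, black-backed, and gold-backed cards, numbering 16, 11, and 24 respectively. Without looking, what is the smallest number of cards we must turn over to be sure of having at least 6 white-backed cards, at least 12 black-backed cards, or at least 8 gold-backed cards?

24

The worst case stops just short of every target: 5 white-backed, 11 black-backed, 7 gold-backed — 5 + 11 + 7 = 23 cards.
One more card must push some back color to its target, so 23 + 1 = 24.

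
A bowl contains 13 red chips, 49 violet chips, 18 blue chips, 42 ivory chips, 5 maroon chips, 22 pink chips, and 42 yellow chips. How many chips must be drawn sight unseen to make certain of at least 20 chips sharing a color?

113

In the worst case we take at most 19 of each color, but all 13 red, all 18 blue, and all 5 maroon (fewer than 19), giving 13 + 19 + 18 + 19 + 5 + 19 + 19 = 112.
One more chip then forces some color to 20, so 112 + 1 = 113.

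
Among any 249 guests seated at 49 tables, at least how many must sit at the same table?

The 249 guests fall into 49 tables.
If each of the 49 tables held at most 5, the total would be at most 49 × 5 = 245 < 249, a contradiction.
So at least one holds ⌈249/49⌉ = 6.

6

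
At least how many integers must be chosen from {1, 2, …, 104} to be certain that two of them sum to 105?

53

Partition {1, …, 104} into 52 pairs: {1,104}, {2,103}, …, {52,53}.
Choosing 52 integers — say the integers 1 through 52 — takes one from each pair and avoids the property.
Choosing 53 forces two into the same pair by pigeonhole, and those sum to 105. So 53.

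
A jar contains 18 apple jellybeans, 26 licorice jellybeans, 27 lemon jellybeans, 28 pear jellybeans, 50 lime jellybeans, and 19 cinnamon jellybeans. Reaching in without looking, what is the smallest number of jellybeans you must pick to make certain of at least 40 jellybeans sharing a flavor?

In the worst case we take at most 39 of each flavor, but all 18 apple, all 26 licorice, all 27 lemon, all 28 pear, and all 19 cinnamon (fewer than 39), giving 18 + 26 + 27 + 28 + 39 + 19 = 157.
One more jellybean then forces some flavor to 40, so 157 + 1 = 158.

158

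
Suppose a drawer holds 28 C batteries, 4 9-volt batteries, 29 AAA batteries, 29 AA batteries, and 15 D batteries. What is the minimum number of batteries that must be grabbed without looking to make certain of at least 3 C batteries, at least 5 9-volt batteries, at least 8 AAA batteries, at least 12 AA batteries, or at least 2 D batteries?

26

The worst case stops just short of every target: 2 C, 4 9-volt, 7 AAA, 11 AA, 1 D — 2 + 4 + 7 + 11 + 1 = 25 batteries.
One more battery must push some type to its target, so 25 + 1 = 26.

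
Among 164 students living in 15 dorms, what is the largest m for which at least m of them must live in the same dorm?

If each of the 15 dorms held at most 10, the total would be at most 15 × 10 = 150 < 164, a contradiction.
So at least one holds ⌈164/15⌉ = 11.

11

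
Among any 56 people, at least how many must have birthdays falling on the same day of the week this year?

If each of the 7 days of the week held at most 7, the total would be at most 7 × 7 = 49 < 56, a contradiction.
So at least one holds ⌈56/7⌉ = 8.

8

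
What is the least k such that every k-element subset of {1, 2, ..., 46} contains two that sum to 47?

Partition {1, …, 46} into 23 pairs: {1,46}, {2,45}, …, {23,24}.
Choosing 23 integers — say the integers 1 through 23 — takes one from each pair and avoids the property.
Choosing 24 forces two into the same pair by pigeonhole, and those sum to 47. So 24.

24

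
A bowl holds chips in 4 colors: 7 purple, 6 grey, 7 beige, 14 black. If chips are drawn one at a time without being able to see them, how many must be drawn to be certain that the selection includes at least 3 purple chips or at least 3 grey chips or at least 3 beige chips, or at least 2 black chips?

Each of the 4 colors has its own threshold; avoid all of them simultaneously.
The worst case stops just short of every target: 2 purple, 2 grey, 2 beige, 1 black — 2 + 2 + 2 + 1 = 7 chips.
One more chip must push some color to its target, so 7 + 1 = 8.

8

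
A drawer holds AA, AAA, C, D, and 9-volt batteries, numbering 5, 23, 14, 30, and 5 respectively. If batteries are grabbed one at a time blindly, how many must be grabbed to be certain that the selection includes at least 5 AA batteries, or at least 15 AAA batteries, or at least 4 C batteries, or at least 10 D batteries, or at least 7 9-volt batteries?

36

The worst case stops just short of every target: 4 AA, 14 AAA, 3 C, 9 D, all 5 9-volt — 4 + 14 + 3 + 9 + 5 = 35 batteries.
One more battery must push some type to its target, so 35 + 1 = 36.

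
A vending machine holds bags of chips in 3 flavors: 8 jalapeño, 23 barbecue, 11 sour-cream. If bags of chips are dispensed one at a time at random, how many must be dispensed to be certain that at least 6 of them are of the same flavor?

16

The worst case takes 5 bags of chips of each flavor without reaching 6 of any: 3 × 5 = 15.
The next bag of chips must bring some flavor to 6, so 15 + 1 = 16.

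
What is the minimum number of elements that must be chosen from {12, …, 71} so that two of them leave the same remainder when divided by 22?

23

Use the pigeonhole principle on residue classes: group the integers by remainder mod 22; there are 22 residue classes, each nonempty in this range.
Choosing one from each class (22 integers) avoids any shared remainder.
One more choice must repeat a class, so two differ by a multiple of 22. Hence 22 + 1 = 23.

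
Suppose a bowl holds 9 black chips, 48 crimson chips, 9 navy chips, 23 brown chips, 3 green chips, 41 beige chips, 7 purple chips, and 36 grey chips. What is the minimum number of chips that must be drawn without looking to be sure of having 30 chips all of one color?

In the worst case we take at most 29 of each color, but all 9 black, all 9 navy, all 23 brown, all 3 green, and all 7 purple (fewer than 29), giving 9 + 29 + 9 + 23 + 3 + 29 + 7 + 29 = 138.
One more chip then forces some color to 30, so 138 + 1 = 139.

139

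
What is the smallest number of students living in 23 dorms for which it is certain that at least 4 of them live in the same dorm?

70

There are 23 dorms acting as pigeonholes.
With 23 × 3 = 69 students we could place exactly 3 in each, with no class reaching 4.
One more forces some class to hold 4, so 69 + 1 = 70.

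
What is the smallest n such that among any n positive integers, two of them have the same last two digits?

There are 100 possible two-digit endings acting as pigeonholes.
With 100 positive integers we could place one in each, avoiding any repeat.
One more forces some class to hold 2, so 100 + 1 = 101.

101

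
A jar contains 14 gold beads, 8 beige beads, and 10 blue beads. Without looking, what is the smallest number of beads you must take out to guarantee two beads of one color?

4

The worst case takes 1 bead of each color without reaching 2 of any: 3 × 1 = 3.
The next bead must bring some color to 2, so 3 + 1 = 4.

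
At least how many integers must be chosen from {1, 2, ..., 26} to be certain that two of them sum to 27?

Partition {1, …, 26} into 13 pairs: {1,26}, {2,25}, …, {13,14}.
Choosing 13 integers — say the integers 1 through 13 — takes one from each pair and avoids the property.
Choosing 14 forces two into the same pair by pigeonhole, and those sum to 27. So 14.

14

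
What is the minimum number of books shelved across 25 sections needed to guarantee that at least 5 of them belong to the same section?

101

There are 25 sections acting as pigeonholes.
With 25 × 4 = 100 books we could place exactly 4 in each, with no class reaching 5.
One more forces some class to hold 5, so 100 + 1 = 101.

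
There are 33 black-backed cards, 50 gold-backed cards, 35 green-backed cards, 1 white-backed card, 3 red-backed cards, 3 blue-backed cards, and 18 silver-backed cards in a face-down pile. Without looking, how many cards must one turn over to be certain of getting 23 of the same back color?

92

In the worst case we take at most 22 of each back color, but all 1 white-backed, all 3 red-backed, all 3 blue-backed, and all 18 silver-backed (fewer than 22), giving 22 + 22 + 22 + 1 + 3 + 3 + 18 = 91.
One more card then forces some back color to 23, so 91 + 1 = 92.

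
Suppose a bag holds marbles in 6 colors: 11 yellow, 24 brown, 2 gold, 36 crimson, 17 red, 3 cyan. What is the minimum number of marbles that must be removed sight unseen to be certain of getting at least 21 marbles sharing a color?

Treat the 6 colors as pigeonholes.
In the worst case we take at most 20 of each color, but all 11 yellow, all 2 gold, all 17 red, and all 3 cyan (fewer than 20), giving 11 + 20 + 2 + 20 + 17 + 3 = 73.
One more marble then forces some color to 21, so 73 + 1 = 74.

74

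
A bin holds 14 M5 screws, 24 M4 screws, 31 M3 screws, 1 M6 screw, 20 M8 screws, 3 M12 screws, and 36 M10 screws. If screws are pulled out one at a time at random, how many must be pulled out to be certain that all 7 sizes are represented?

129

The hardest size to obtain is M6: we could draw every other screw first — 129 − 1 = 128 screws — without a single M6 one.
The next draw must be M6, so 128 + 1 = 129.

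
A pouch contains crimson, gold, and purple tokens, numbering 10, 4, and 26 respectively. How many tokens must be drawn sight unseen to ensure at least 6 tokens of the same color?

15

In the worst case we take at most 5 of each color, but all 4 gold (fewer than 5), giving 5 + 4 + 5 = 14.
One more token then forces some color to 6, so 14 + 1 = 15.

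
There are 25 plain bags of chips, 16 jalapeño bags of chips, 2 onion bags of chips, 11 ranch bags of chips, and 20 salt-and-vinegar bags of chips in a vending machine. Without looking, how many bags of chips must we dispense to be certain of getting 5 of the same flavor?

In the worst case we take at most 4 of each flavor, but all 2 onion (fewer than 4), giving 4 + 4 + 2 + 4 + 4 = 18.
One more bag of chips then forces some flavor to 5, so 18 + 1 = 19.

19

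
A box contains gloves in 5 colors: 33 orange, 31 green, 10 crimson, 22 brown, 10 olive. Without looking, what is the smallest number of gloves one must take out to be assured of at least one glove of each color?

The hardest color to obtain is crimson: we could draw every other glove first — 106 − 10 = 96 gloves — without a single crimson one.
The next draw must be crimson, so 96 + 1 = 97.

97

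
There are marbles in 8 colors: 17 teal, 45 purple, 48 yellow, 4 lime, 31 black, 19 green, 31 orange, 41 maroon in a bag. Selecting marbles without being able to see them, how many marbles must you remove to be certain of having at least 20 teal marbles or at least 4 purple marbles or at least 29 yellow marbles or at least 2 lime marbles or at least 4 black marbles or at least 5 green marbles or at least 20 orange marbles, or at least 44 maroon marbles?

The worst case stops just short of every target: all 17 teal, 3 purple, 28 yellow, 1 lime, 3 black, 4 green, 19 orange, all 41 maroon — 17 + 3 + 28 + 1 + 3 + 4 + 19 + 41 = 116 marbles.
One more marble must push some color to its target, so 116 + 1 = 117.

117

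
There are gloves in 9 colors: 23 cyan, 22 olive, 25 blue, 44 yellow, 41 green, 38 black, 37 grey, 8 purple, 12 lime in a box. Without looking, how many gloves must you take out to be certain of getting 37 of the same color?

Treat the 9 colors as pigeonholes.
In the worst case we take at most 36 of each color, but all 23 cyan, all 22 olive, all 25 blue, all 8 purple, and all 12 lime (fewer than 36), giving 23 + 22 + 25 + 36 + 36 + 36 + 36 + 8 + 12 = 234.
One more glove then forces some color to 37, so 234 + 1 = 235.

235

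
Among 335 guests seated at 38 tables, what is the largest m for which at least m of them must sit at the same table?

9

The 335 guests fall into 38 tables.
If each of the 38 tables held at most 8, the total would be at most 38 × 8 = 304 < 335, a contradiction.
So at least one holds ⌈335/38⌉ = 9.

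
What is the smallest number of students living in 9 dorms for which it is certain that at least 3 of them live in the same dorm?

19

There are 9 dorms acting as pigeonholes.
With 9 × 2 = 18 students we could place exactly 2 in each, with no class reaching 3.
One more forces some class to hold 3, so 18 + 1 = 19.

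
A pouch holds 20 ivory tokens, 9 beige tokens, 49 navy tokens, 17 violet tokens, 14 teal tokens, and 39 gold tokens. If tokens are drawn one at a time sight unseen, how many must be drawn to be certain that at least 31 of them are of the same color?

In the worst case we take at most 30 of each color, but all 20 ivory, all 9 beige, all 17 violet, and all 14 teal (fewer than 30), giving 20 + 9 + 30 + 17 + 14 + 30 = 120.
One more token then forces some color to 31, so 120 + 1 = 121.

121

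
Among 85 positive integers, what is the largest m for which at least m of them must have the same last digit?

There are 10 possible last digits, which serve as the pigeonholes.
If each of the 10 possible last digits held at most 8, the total would be at most 10 × 8 = 80 < 85, a contradiction.
So at least one holds ⌈85/10⌉ = 9.

9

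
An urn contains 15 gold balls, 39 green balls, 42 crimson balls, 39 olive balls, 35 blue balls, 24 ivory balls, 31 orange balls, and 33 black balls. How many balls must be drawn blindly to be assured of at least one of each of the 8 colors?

The hardest color to obtain is gold: we could draw every other ball first — 258 − 15 = 243 balls — without a single gold one.
The next draw must be gold, so 243 + 1 = 244.

244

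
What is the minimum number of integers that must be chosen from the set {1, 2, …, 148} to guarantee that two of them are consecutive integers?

75

Partition {1, …, 148} into 74 pairs: {1,2}, {3,4}, …, {147,148}.
Choosing 74 integers — say the 74 even numbers 2, 4, …, 148 — takes one from each pair and avoids the property.
Choosing 75 forces two into the same pair by pigeonhole, and those are consecutive. So 75.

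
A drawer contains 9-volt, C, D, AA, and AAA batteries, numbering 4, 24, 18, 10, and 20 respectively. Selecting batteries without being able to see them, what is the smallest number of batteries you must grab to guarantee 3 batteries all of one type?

11

Treat the 5 types as pigeonholes.
The worst case takes 2 batteries of each type without reaching 3 of any: 5 × 2 = 10.
The next battery must bring some type to 3, so 10 + 1 = 11.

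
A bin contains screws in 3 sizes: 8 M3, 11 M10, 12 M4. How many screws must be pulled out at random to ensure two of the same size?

4

Treat the 3 sizes as pigeonholes.
The worst case takes 1 screw of each size without reaching 2 of any: 3 × 1 = 3.
The next screw must bring some size to 2, so 3 + 1 = 4.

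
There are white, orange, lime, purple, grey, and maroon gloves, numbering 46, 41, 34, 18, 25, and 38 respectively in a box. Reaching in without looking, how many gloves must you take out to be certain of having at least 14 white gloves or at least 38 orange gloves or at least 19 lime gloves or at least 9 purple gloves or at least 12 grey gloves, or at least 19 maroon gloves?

Each of the 6 colors has its own threshold; avoid all of them simultaneously.
The worst case stops just short of every target: 13 white, 37 orange, 18 lime, 8 purple, 11 grey, 18 maroon — 13 + 37 + 18 + 8 + 11 + 18 = 105 gloves.
One more glove must push some color to its target, so 105 + 1 = 106.

106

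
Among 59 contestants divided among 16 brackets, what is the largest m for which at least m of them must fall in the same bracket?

The 59 contestants fall into 16 brackets.
If each of the 16 brackets held at most 3, the total would be at most 16 × 3 = 48 < 59, a contradiction.
So at least one holds ⌈59/16⌉ = 4.

4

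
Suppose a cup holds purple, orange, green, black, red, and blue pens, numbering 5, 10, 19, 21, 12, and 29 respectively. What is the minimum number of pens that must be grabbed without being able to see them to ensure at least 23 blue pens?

90

The worst case draws every non-blue pen first: 5 + 10 + 19 + 21 + 12 = 67.
The next 23 draws are then forced to be blue, giving 67 + 23 = 90.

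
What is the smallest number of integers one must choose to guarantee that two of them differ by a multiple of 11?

Use the pigeonhole principle on residue classes: two integers differ by a multiple of 11 exactly when they share a remainder mod 11.
There are 11 residue classes mod 11, so 11 integers can all lie in distinct classes.
One more integer must repeat a residue, giving a difference divisible by 11. So n = 11 + 1 = 12.

12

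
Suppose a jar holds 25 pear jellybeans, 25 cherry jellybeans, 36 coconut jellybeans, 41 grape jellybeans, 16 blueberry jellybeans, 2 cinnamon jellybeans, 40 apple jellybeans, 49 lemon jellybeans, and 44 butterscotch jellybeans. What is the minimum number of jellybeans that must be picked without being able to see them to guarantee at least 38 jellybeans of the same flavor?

In the worst case we take at most 37 of each flavor, but all 25 pear, all 25 cherry, all 36 coconut, all 16 blueberry, and all 2 cinnamon (fewer than 37), giving 25 + 25 + 36 + 37 + 16 + 2 + 37 + 37 + 37 = 252.
One more jellybean then forces some flavor to 38, so 252 + 1 = 253.

253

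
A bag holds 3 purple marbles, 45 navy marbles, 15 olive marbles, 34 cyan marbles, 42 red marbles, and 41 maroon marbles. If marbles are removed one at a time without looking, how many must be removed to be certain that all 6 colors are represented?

178

The hardest color to obtain is purple: we could draw every other marble first — 180 − 3 = 177 marbles — without a single purple one.
The next draw must be purple, so 177 + 1 = 178.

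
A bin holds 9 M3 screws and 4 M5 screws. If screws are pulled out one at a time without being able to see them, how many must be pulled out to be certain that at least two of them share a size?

3

The worst case takes 1 screw of each size without reaching 2 of any: 2 × 1 = 2.
The next screw must bring some size to 2, so 2 + 1 = 3.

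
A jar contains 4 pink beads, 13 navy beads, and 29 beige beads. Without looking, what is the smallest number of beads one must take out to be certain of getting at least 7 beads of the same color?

Treat the 3 colors as pigeonholes.
In the worst case we take at most 6 of each color, but all 4 pink (fewer than 6), giving 4 + 6 + 6 = 16.
One more bead then forces some color to 7, so 16 + 1 = 17.

17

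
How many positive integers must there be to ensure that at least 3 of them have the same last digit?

21

There are 10 possible last digits acting as pigeonholes.
With 10 × 2 = 20 positive integers we could place exactly 2 in each, with no class reaching 3.
One more forces some class to hold 3, so 20 + 1 = 21.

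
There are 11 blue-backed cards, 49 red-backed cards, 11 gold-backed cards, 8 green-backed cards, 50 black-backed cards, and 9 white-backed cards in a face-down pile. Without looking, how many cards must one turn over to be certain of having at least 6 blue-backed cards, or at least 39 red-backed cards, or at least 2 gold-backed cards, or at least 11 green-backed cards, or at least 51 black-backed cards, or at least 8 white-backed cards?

110

Each of the 6 back colors has its own threshold; avoid all of them simultaneously.
The worst case stops just short of every target: 5 blue-backed, 38 red-backed, 1 gold-backed, all 8 green-backed, 50 black-backed, 7 white-backed — 5 + 38 + 1 + 8 + 50 + 7 = 109 cards.
One more card must push some back color to its target, so 109 + 1 = 110.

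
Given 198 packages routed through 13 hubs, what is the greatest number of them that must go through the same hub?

If each of the 13 hubs held at most 15, the total would be at most 13 × 15 = 195 < 198, a contradiction.
So at least one holds ⌈198/13⌉ = 16.

16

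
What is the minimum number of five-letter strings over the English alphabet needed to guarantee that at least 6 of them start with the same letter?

There are 26 possible first letters acting as pigeonholes.
With 26 × 5 = 130 five-letter strings over the English alphabet we could place exactly 5 in each, with no class reaching 6.
One more forces some class to hold 6, so 130 + 1 = 131.

131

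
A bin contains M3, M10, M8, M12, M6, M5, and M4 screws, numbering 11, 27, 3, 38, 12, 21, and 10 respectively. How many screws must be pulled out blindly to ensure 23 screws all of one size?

Treat the 7 sizes as pigeonholes.
In the worst case we take at most 22 of each size, but all 11 M3, all 3 M8, all 12 M6, all 21 M5, and all 10 M4 (fewer than 22), giving 11 + 22 + 3 + 22 + 12 + 21 + 10 = 101.
One more screw then forces some size to 23, so 101 + 1 = 102.

102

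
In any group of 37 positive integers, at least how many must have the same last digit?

The 37 positive integers fall into 10 possible last digits.
If each of the 10 possible last digits held at most 3, the total would be at most 10 × 3 = 30 < 37, a contradiction.
So at least one holds ⌈37/10⌉ = 4.

4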